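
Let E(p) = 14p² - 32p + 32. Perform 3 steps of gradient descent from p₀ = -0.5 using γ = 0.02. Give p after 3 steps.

1.002912

E′(p) = 28p - 32
Step 1: E′(-0.5) = -46; p₁ = -0.5 − 0.02·(-46) = 0.42
Step 2: E′(0.42) = -20.24; p₂ = 0.42 − 0.02·(-20.24) = 0.8248
Step 3: E′(0.8248) = -8.9056; p₃ = 0.8248 − 0.02·(-8.9056) = 1.002912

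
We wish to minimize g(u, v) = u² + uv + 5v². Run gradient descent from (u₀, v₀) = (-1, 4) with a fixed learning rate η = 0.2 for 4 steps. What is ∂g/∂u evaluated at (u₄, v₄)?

4.8256

∇g = (2u + v, u + 10v)
(u₁, v₁) = (-1, 4) − 0.2·(2, 39) = (-1.4, -3.8)
(u₂, v₂) = (-1.4, -3.8) − 0.2·(-6.6, -39.4) = (-0.08, 4.08)
(u₃, v₃) = (-0.08, 4.08) − 0.2·(3.92, 40.72) = (-0.864, -4.064)
(u₄, v₄) = (-0.864, -4.064) − 0.2·(-5.792, -41.504) = (0.2944, 4.2368)
∂g/∂u at (0.2944, 4.2368) = 4.8256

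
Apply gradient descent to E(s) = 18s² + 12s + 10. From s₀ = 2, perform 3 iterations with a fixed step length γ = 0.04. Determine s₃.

E′(s) = 36s + 12
s₁ = 2 − 0.04·84 = -1.36
s₂ = -1.36 − 0.04·(-36.96) = 0.1184
s₃ = 0.1184 − 0.04·16.2624 = -0.532096

-0.532096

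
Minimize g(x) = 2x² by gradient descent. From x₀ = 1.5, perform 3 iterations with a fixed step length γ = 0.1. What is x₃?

0.324

g′(x) = 4x
x₁ = 1.5 − 0.1·6 = 0.9
x₂ = 0.9 − 0.1·3.6 = 0.54
x₃ = 0.54 − 0.1·2.16 = 0.324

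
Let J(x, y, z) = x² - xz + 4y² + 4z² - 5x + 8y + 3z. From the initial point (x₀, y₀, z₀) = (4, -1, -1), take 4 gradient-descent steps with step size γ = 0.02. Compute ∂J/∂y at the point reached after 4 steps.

∇J = (2x - z - 5, 8y + 8, -x + 8z + 3)
(x₁, y₁, z₁) = (4, -1, -1) − 0.02·(4, 0, -9) = (3.92, -1, -0.82)
(x₂, y₂, z₂) = (3.92, -1, -0.82) − 0.02·(3.66, 0, -7.48) = (3.8468, -1, -0.6704)
(x₃, y₃, z₃) = (3.8468, -1, -0.6704) − 0.02·(3.364, 0, -6.21) = (3.77952, -1, -0.5462)
(x₄, y₄, z₄) = (3.77952, -1, -0.5462) − 0.02·(3.10524, 0, -5.14912) = (3.7174152, -1, -0.4432176)
∂J/∂y at (3.7174152, -1, -0.4432176) = 0

0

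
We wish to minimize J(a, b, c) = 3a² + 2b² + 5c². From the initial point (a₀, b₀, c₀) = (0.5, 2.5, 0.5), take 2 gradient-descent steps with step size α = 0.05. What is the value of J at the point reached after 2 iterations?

∇J = (6a, 4b, 10c)
(a₁, b₁, c₁) = (0.5, 2.5, 0.5) − 0.05·(3, 10, 5) = (0.35, 2, 0.25)
(a₂, b₂, c₂) = (0.35, 2, 0.25) − 0.05·(2.1, 8, 2.5) = (0.245, 1.6, 0.125)
J(0.245, 1.6, 0.125) = 5.3782

5.3782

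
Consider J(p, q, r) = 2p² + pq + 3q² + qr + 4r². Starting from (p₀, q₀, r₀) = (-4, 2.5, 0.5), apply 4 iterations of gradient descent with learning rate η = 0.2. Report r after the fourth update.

0.2248

∇J = (4p + q, p + 6q + r, q + 8r)
Step 1: at (-4, 2.5, 0.5), ∇J = (-13.5, 11.5, 6.5) → (-4, 2.5, 0.5) − 0.2·(-13.5, 11.5, 6.5) = (-1.3, 0.2, -0.8)
Step 2: at (-1.3, 0.2, -0.8), ∇J = (-5, -0.9, -6.2) → (-1.3, 0.2, -0.8) − 0.2·(-5, -0.9, -6.2) = (-0.3, 0.38, 0.44)
Step 3: at (-0.3, 0.38, 0.44), ∇J = (-0.82, 2.42, 3.9) → (-0.3, 0.38, 0.44) − 0.2·(-0.82, 2.42, 3.9) = (-0.136, -0.104, -0.34)
Step 4: at (-0.136, -0.104, -0.34), ∇J = (-0.648, -1.1, -2.824) → (-0.136, -0.104, -0.34) − 0.2·(-0.648, -1.1, -2.824) = (-0.0064, 0.116, 0.2248)
r = 0.2248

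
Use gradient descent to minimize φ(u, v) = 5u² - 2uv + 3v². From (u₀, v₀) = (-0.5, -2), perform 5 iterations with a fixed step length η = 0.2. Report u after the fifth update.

∇φ = (10u - 2v, -2u + 6v)
Step 1: at (-0.5, -2), ∇φ = (-1, -11) → (-0.5, -2) − 0.2·(-1, -11) = (-0.3, 0.2)
Step 2: at (-0.3, 0.2), ∇φ = (-3.4, 1.8) → (-0.3, 0.2) − 0.2·(-3.4, 1.8) = (0.38, -0.16)
Step 3: at (0.38, -0.16), ∇φ = (4.12, -1.72) → (0.38, -0.16) − 0.2·(4.12, -1.72) = (-0.444, 0.184)
Step 4: at (-0.444, 0.184), ∇φ = (-4.808, 1.992) → (-0.444, 0.184) − 0.2·(-4.808, 1.992) = (0.5176, -0.2144)
Step 5: at (0.5176, -0.2144), ∇φ = (5.6048, -2.3216) → (0.5176, -0.2144) − 0.2·(5.6048, -2.3216) = (-0.60336, 0.24992)
u = -0.60336

-0.60336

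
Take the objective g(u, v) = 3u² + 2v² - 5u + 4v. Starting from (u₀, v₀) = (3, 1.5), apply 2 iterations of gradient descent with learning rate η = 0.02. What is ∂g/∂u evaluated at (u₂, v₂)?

10.0672

∇g = (6u - 5, 4v + 4)
Step 1: at (3, 1.5), ∇g = (13, 10) → (3, 1.5) − 0.02·(13, 10) = (2.74, 1.3)
Step 2: at (2.74, 1.3), ∇g = (11.44, 9.2) → (2.74, 1.3) − 0.02·(11.44, 9.2) = (2.5112, 1.116)
∂g/∂u at (2.5112, 1.116) = 10.0672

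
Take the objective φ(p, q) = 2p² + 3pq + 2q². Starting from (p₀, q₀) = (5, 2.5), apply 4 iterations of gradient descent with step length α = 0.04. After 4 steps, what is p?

2.0694528

∇φ = (4p + 3q, 3p + 4q)
Step 1: at (5, 2.5), ∇φ = (27.5, 25) → (5, 2.5) − 0.04·(27.5, 25) = (3.9, 1.5)
Step 2: at (3.9, 1.5), ∇φ = (20.1, 17.7) → (3.9, 1.5) − 0.04·(20.1, 17.7) = (3.096, 0.792)
Step 3: at (3.096, 0.792), ∇φ = (14.76, 12.456) → (3.096, 0.792) − 0.04·(14.76, 12.456) = (2.5056, 0.29376)
Step 4: at (2.5056, 0.29376), ∇φ = (10.90368, 8.69184) → (2.5056, 0.29376) − 0.04·(10.90368, 8.69184) = (2.0694528, -0.0539136)
p = 2.0694528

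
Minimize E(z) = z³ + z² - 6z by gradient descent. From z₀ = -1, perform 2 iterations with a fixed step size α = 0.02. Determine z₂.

E′(z) = 3z² + 2z - 6
Step 1: E′(-1) = -5; z₁ = -1 − 0.02·(-5) = -0.9
Step 2: E′(-0.9) = -5.37; z₂ = -0.9 − 0.02·(-5.37) = -0.7926

-0.7926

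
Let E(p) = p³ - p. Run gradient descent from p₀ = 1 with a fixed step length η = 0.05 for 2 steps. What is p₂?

0.8285

E′(p) = 3p² - 1
Step 1: E′(1) = 2; p₁ = 1 − 0.05·2 = 0.9
Step 2: E′(0.9) = 1.43; p₂ = 0.9 − 0.05·1.43 = 0.8285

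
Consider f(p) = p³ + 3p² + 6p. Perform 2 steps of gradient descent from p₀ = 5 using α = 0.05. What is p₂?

f′(p) = 3p² + 6p + 6
Step 1: f′(5) = 111; p₁ = 5 − 0.05·111 = -0.55
Step 2: f′(-0.55) = 3.6075; p₂ = -0.55 − 0.05·3.6075 = -0.730375

-0.730375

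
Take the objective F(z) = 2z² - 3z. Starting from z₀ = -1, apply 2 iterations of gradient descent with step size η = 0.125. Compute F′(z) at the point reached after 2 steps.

-1.75

F′(z) = 4z - 3
Step 1: F′(-1) = -7; z₁ = -1 − 0.125·(-7) = -0.125
Step 2: F′(-0.125) = -3.5; z₂ = -0.125 − 0.125·(-3.5) = 0.3125
F′(z) at (0.3125) = -1.75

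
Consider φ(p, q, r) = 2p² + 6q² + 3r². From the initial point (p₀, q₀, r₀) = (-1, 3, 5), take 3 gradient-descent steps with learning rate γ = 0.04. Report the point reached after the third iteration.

(-0.592704, 0.421824, 2.19488)

∇φ = (4p, 12q, 6r)
Step 1: at (-1, 3, 5), ∇φ = (-4, 36, 30) → (-1, 3, 5) − 0.04·(-4, 36, 30) = (-0.84, 1.56, 3.8)
Step 2: at (-0.84, 1.56, 3.8), ∇φ = (-3.36, 18.72, 22.8) → (-0.84, 1.56, 3.8) − 0.04·(-3.36, 18.72, 22.8) = (-0.7056, 0.8112, 2.888)
Step 3: at (-0.7056, 0.8112, 2.888), ∇φ = (-2.8224, 9.7344, 17.328) → (-0.7056, 0.8112, 2.888) − 0.04·(-2.8224, 9.7344, 17.328) = (-0.592704, 0.421824, 2.19488)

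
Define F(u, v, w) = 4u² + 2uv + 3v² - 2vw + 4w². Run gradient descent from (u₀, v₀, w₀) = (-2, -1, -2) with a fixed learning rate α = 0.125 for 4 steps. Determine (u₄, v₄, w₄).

(0.01953125, -0.04296875, -0.01953125)

∇F = (8u + 2v, 2u + 6v - 2w, -2v + 8w)
Step 1: at (-2, -1, -2), ∇F = (-18, -6, -14) → (-2, -1, -2) − 0.125·(-18, -6, -14) = (0.25, -0.25, -0.25)
Step 2: at (0.25, -0.25, -0.25), ∇F = (1.5, -0.5, -1.5) → (0.25, -0.25, -0.25) − 0.125·(1.5, -0.5, -1.5) = (0.0625, -0.1875, -0.0625)
Step 3: at (0.0625, -0.1875, -0.0625), ∇F = (0.125, -0.875, -0.125) → (0.0625, -0.1875, -0.0625) − 0.125·(0.125, -0.875, -0.125) = (0.046875, -0.078125, -0.046875)
Step 4: at (0.046875, -0.078125, -0.046875), ∇F = (0.21875, -0.28125, -0.21875) → (0.046875, -0.078125, -0.046875) − 0.125·(0.21875, -0.28125, -0.21875) = (0.01953125, -0.04296875, -0.01953125)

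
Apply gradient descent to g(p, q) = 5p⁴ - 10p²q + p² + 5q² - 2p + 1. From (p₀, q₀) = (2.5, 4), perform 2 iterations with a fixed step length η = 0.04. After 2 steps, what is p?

∇g = (20p³ - 20pq + 2p - 2, -10p² + 10q)
Step 1: at (2.5, 4), ∇g = (115.5, -22.5) → (2.5, 4) − 0.04·(115.5, -22.5) = (-2.12, 4.9)
Step 2: at (-2.12, 4.9), ∇g = (10.95744, 4.056) → (-2.12, 4.9) − 0.04·(10.95744, 4.056) = (-2.5582976, 4.73776)
p = -2.5582976

-2.5582976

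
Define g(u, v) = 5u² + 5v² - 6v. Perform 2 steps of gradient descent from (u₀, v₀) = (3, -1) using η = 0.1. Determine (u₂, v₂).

∇g = (10u, 10v - 6)
Step 1: at (3, -1), ∇g = (30, -16) → (3, -1) − 0.1·(30, -16) = (0, 0.6)
Step 2: at (0, 0.6), ∇g = (0, 0) → (0, 0.6) − 0.1·(0, 0) = (0, 0.6)

(0, 0.6)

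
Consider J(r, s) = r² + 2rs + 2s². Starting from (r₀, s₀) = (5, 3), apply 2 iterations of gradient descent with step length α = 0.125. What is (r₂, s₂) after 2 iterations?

∇J = (2r + 2s, 2r + 4s)
Step 1: at (5, 3), ∇J = (16, 22) → (5, 3) − 0.125·(16, 22) = (3, 0.25)
Step 2: at (3, 0.25), ∇J = (6.5, 7) → (3, 0.25) − 0.125·(6.5, 7) = (2.1875, -0.625)

(2.1875, -0.625)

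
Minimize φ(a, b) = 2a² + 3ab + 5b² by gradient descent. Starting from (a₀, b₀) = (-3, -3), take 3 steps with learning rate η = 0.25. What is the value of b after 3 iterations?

21.515625

∇φ = (4a + 3b, 3a + 10b)
Step 1: at (-3, -3), ∇φ = (-21, -39) → (-3, -3) − 0.25·(-21, -39) = (2.25, 6.75)
Step 2: at (2.25, 6.75), ∇φ = (29.25, 74.25) → (2.25, 6.75) − 0.25·(29.25, 74.25) = (-5.0625, -11.8125)
Step 3: at (-5.0625, -11.8125), ∇φ = (-55.6875, -133.3125) → (-5.0625, -11.8125) − 0.25·(-55.6875, -133.3125) = (8.859375, 21.515625)
b = 21.515625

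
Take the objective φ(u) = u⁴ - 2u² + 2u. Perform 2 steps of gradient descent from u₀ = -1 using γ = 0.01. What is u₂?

-1.03835168

φ′(u) = 4u³ - 4u + 2
Step 1: φ′(-1) = 2; u₁ = -1 − 0.01·2 = -1.02
Step 2: φ′(-1.02) = 1.835168; u₂ = -1.02 − 0.01·1.835168 = -1.03835168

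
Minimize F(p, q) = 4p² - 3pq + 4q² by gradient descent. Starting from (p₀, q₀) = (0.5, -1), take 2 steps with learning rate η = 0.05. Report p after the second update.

∇F = (8p - 3q, -3p + 8q)
(p₁, q₁) = (0.5, -1) − 0.05·(7, -9.5) = (0.15, -0.525)
(p₂, q₂) = (0.15, -0.525) − 0.05·(2.775, -4.65) = (0.01125, -0.2925)
p = 0.01125

0.01125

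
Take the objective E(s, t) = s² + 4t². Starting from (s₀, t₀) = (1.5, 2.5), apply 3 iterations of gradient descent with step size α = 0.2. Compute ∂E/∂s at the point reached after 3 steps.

∇E = (2s, 8t)
(s₁, t₁) = (1.5, 2.5) − 0.2·(3, 20) = (0.9, -1.5)
(s₂, t₂) = (0.9, -1.5) − 0.2·(1.8, -12) = (0.54, 0.9)
(s₃, t₃) = (0.54, 0.9) − 0.2·(1.08, 7.2) = (0.324, -0.54)
∂E/∂s at (0.324, -0.54) = 0.648

0.648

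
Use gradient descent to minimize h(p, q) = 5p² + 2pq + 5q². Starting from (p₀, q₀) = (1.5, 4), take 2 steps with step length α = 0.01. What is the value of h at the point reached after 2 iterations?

∇h = (10p + 2q, 2p + 10q)
Step 1: at (1.5, 4), ∇h = (23, 43) → (1.5, 4) − 0.01·(23, 43) = (1.27, 3.57)
Step 2: at (1.27, 3.57), ∇h = (19.84, 38.24) → (1.27, 3.57) − 0.01·(19.84, 38.24) = (1.0716, 3.1876)
h(1.0716, 3.1876) = 63.37726592

63.37726592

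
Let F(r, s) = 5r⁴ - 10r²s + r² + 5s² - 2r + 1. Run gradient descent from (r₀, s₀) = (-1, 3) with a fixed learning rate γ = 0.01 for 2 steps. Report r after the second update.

∇F = (20r³ - 20rs + 2r - 2, -10r² + 10s)
Step 1: at (-1, 3), ∇F = (36, 20) → (-1, 3) − 0.01·(36, 20) = (-1.36, 2.8)
Step 2: at (-1.36, 2.8), ∇F = (21.13088, 9.504) → (-1.36, 2.8) − 0.01·(21.13088, 9.504) = (-1.5713088, 2.70496)
r = -1.5713088

-1.5713088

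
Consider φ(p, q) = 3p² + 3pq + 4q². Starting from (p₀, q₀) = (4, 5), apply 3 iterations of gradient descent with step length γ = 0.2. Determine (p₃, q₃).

∇φ = (6p + 3q, 3p + 8q)
(p₁, q₁) = (4, 5) − 0.2·(39, 52) = (-3.8, -5.4)
(p₂, q₂) = (-3.8, -5.4) − 0.2·(-39, -54.6) = (4, 5.52)
(p₃, q₃) = (4, 5.52) − 0.2·(40.56, 56.16) = (-4.112, -5.712)

(-4.112, -5.712)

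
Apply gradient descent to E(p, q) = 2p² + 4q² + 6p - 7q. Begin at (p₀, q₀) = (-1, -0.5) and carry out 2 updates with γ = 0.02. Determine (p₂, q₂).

(-1.0768, -0.0952)

∇E = (4p + 6, 8q - 7)
Step 1: at (-1, -0.5), ∇E = (2, -11) → (-1, -0.5) − 0.02·(2, -11) = (-1.04, -0.28)
Step 2: at (-1.04, -0.28), ∇E = (1.84, -9.24) → (-1.04, -0.28) − 0.02·(1.84, -9.24) = (-1.0768, -0.0952)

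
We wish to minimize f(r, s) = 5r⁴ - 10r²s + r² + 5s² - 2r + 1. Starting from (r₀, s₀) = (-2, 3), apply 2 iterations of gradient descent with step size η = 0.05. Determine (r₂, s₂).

∇f = (20r³ - 20rs + 2r - 2, -10r² + 10s)
Step 1: at (-2, 3), ∇f = (-46, -10) → (-2, 3) − 0.05·(-46, -10) = (0.3, 3.5)
Step 2: at (0.3, 3.5), ∇f = (-21.86, 34.1) → (0.3, 3.5) − 0.05·(-21.86, 34.1) = (1.393, 1.795)

(1.393, 1.795)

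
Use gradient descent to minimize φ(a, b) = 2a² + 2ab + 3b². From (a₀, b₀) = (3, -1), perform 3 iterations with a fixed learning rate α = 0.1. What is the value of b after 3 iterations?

∇φ = (4a + 2b, 2a + 6b)
(a₁, b₁) = (3, -1) − 0.1·(10, 0) = (2, -1)
(a₂, b₂) = (2, -1) − 0.1·(6, -2) = (1.4, -0.8)
(a₃, b₃) = (1.4, -0.8) − 0.1·(4, -2) = (1, -0.6)
b = -0.6

-0.6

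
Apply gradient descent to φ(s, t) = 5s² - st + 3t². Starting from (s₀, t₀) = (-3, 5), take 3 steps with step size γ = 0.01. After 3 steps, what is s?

∇φ = (10s - t, -s + 6t)
(s₁, t₁) = (-3, 5) − 0.01·(-35, 33) = (-2.65, 4.67)
(s₂, t₂) = (-2.65, 4.67) − 0.01·(-31.17, 30.67) = (-2.3383, 4.3633)
(s₃, t₃) = (-2.3383, 4.3633) − 0.01·(-27.7463, 28.5181) = (-2.060837, 4.078119)
s = -2.060837

-2.060837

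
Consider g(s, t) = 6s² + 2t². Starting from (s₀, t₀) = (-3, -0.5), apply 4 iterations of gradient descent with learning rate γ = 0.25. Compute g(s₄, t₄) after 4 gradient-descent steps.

13824

∇g = (12s, 4t)
Step 1: at (-3, -0.5), ∇g = (-36, -2) → (-3, -0.5) − 0.25·(-36, -2) = (6, 0)
Step 2: at (6, 0), ∇g = (72, 0) → (6, 0) − 0.25·(72, 0) = (-12, 0)
Step 3: at (-12, 0), ∇g = (-144, 0) → (-12, 0) − 0.25·(-144, 0) = (24, 0)
Step 4: at (24, 0), ∇g = (288, 0) → (24, 0) − 0.25·(288, 0) = (-48, 0)
g(-48, 0) = 13824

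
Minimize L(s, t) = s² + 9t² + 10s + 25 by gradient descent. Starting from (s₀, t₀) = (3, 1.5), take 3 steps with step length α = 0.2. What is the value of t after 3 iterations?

-26.364

∇L = (2s + 10, 18t)
Step 1: at (3, 1.5), ∇L = (16, 27) → (3, 1.5) − 0.2·(16, 27) = (-0.2, -3.9)
Step 2: at (-0.2, -3.9), ∇L = (9.6, -70.2) → (-0.2, -3.9) − 0.2·(9.6, -70.2) = (-2.12, 10.14)
Step 3: at (-2.12, 10.14), ∇L = (5.76, 182.52) → (-2.12, 10.14) − 0.2·(5.76, 182.52) = (-3.272, -26.364)
t = -26.364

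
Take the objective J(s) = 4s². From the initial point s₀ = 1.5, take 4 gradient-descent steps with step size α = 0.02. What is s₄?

0.74680704

J′(s) = 8s
Step 1: J′(1.5) = 12; s₁ = 1.5 − 0.02·12 = 1.26
Step 2: J′(1.26) = 10.08; s₂ = 1.26 − 0.02·10.08 = 1.0584
Step 3: J′(1.0584) = 8.4672; s₃ = 1.0584 − 0.02·8.4672 = 0.889056
Step 4: J′(0.889056) = 7.112448; s₄ = 0.889056 − 0.02·7.112448 = 0.74680704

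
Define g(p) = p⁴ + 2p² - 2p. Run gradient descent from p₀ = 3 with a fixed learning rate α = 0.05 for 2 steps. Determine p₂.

g′(p) = 4p³ + 4p - 2
p₁ = 3 − 0.05·118 = -2.9
p₂ = -2.9 − 0.05·(-111.156) = 2.6578

2.6578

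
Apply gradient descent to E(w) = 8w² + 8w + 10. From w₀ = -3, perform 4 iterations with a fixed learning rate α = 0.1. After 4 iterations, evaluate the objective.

8.839808

E′(w) = 16w + 8
Step 1: E′(-3) = -40; w₁ = -3 − 0.1·(-40) = 1
Step 2: E′(1) = 24; w₂ = 1 − 0.1·24 = -1.4
Step 3: E′(-1.4) = -14.4; w₃ = -1.4 − 0.1·(-14.4) = 0.04
Step 4: E′(0.04) = 8.64; w₄ = 0.04 − 0.1·8.64 = -0.824
E(-0.824) = 8.839808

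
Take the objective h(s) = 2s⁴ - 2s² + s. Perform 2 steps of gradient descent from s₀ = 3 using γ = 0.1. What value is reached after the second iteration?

4262.9

h′(s) = 8s³ - 4s + 1
Step 1: h′(3) = 205; s₁ = 3 − 0.1·205 = -17.5
Step 2: h′(-17.5) = -42804; s₂ = -17.5 − 0.1·(-42804) = 4262.9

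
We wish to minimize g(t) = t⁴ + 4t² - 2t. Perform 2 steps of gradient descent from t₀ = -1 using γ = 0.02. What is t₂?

g′(t) = 4t³ + 8t - 2
t₁ = -1 − 0.02·(-14) = -0.72
t₂ = -0.72 − 0.02·(-9.252992) = -0.53494016

-0.53494016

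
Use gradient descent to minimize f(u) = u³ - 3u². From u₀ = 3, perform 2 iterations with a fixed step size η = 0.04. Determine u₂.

2.437248

f′(u) = 3u² - 6u
u₁ = 3 − 0.04·9 = 2.64
u₂ = 2.64 − 0.04·5.0688 = 2.437248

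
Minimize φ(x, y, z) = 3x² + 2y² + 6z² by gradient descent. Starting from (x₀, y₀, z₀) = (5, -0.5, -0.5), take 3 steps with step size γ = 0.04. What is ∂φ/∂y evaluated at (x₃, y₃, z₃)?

-1.185408

∇φ = (6x, 4y, 12z)
(x₁, y₁, z₁) = (5, -0.5, -0.5) − 0.04·(30, -2, -6) = (3.8, -0.42, -0.26)
(x₂, y₂, z₂) = (3.8, -0.42, -0.26) − 0.04·(22.8, -1.68, -3.12) = (2.888, -0.3528, -0.1352)
(x₃, y₃, z₃) = (2.888, -0.3528, -0.1352) − 0.04·(17.328, -1.4112, -1.6224) = (2.19488, -0.296352, -0.070304)
∂φ/∂y at (2.19488, -0.296352, -0.070304) = -1.185408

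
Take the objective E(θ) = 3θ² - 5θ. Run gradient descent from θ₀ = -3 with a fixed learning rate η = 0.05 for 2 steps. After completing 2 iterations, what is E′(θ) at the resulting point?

E′(θ) = 6θ - 5
Step 1: E′(-3) = -23; θ₁ = -3 − 0.05·(-23) = -1.85
Step 2: E′(-1.85) = -16.1; θ₂ = -1.85 − 0.05·(-16.1) = -1.045
E′(θ) at (-1.045) = -11.27

-11.27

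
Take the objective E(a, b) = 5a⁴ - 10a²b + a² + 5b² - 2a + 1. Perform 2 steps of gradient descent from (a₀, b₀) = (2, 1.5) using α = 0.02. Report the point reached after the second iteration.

∇E = (20a³ - 20ab + 2a - 2, -10a² + 10b)
Step 1: at (2, 1.5), ∇E = (102, -25) → (2, 1.5) − 0.02·(102, -25) = (-0.04, 2)
Step 2: at (-0.04, 2), ∇E = (-0.48128, 19.984) → (-0.04, 2) − 0.02·(-0.48128, 19.984) = (-0.0303744, 1.60032)

(-0.0303744, 1.60032)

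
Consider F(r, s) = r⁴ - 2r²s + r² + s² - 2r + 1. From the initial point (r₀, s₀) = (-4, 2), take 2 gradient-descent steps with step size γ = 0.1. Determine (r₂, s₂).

∇F = (4r³ - 4rs + 2r - 2, -2r² + 2s)
Step 1: at (-4, 2), ∇F = (-234, -28) → (-4, 2) − 0.1·(-234, -28) = (19.4, 4.8)
Step 2: at (19.4, 4.8), ∇F = (28869.856, -743.12) → (19.4, 4.8) − 0.1·(28869.856, -743.12) = (-2867.5856, 79.112)

(-2867.5856, 79.112)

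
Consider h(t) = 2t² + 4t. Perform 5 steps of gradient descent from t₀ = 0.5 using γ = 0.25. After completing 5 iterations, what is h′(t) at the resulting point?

0

h′(t) = 4t + 4
t₁ = 0.5 − 0.25·6 = -1
t₂ = -1 − 0.25·0 = -1
t₃ = -1 − 0.25·0 = -1
t₄ = -1 − 0.25·0 = -1
t₅ = -1 − 0.25·0 = -1
h′(t) at (-1) = 0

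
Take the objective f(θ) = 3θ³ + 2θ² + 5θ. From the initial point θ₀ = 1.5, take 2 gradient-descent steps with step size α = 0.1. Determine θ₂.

f′(θ) = 9θ² + 4θ + 5
Step 1: f′(1.5) = 31.25; θ₁ = 1.5 − 0.1·31.25 = -1.625
Step 2: f′(-1.625) = 22.265625; θ₂ = -1.625 − 0.1·22.265625 = -3.8515625

-3.8515625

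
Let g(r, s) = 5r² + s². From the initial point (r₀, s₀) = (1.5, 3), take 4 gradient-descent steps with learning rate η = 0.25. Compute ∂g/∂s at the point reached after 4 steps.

0.375

∇g = (10r, 2s)
Step 1: at (1.5, 3), ∇g = (15, 6) → (1.5, 3) − 0.25·(15, 6) = (-2.25, 1.5)
Step 2: at (-2.25, 1.5), ∇g = (-22.5, 3) → (-2.25, 1.5) − 0.25·(-22.5, 3) = (3.375, 0.75)
Step 3: at (3.375, 0.75), ∇g = (33.75, 1.5) → (3.375, 0.75) − 0.25·(33.75, 1.5) = (-5.0625, 0.375)
Step 4: at (-5.0625, 0.375), ∇g = (-50.625, 0.75) → (-5.0625, 0.375) − 0.25·(-50.625, 0.75) = (7.59375, 0.1875)
∂g/∂s at (7.59375, 0.1875) = 0.375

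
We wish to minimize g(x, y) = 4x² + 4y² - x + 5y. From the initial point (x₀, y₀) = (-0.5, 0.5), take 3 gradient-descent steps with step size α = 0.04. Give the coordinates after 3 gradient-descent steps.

(-0.07152, -0.271264)

∇g = (8x - 1, 8y + 5)
Step 1: at (-0.5, 0.5), ∇g = (-5, 9) → (-0.5, 0.5) − 0.04·(-5, 9) = (-0.3, 0.14)
Step 2: at (-0.3, 0.14), ∇g = (-3.4, 6.12) → (-0.3, 0.14) − 0.04·(-3.4, 6.12) = (-0.164, -0.1048)
Step 3: at (-0.164, -0.1048), ∇g = (-2.312, 4.1616) → (-0.164, -0.1048) − 0.04·(-2.312, 4.1616) = (-0.07152, -0.271264)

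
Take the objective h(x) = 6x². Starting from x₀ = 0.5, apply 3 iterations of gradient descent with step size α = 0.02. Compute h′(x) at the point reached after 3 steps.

2.633856

h′(x) = 12x
x₁ = 0.5 − 0.02·6 = 0.38
x₂ = 0.38 − 0.02·4.56 = 0.2888
x₃ = 0.2888 − 0.02·3.4656 = 0.219488
h′(x) at (0.219488) = 2.633856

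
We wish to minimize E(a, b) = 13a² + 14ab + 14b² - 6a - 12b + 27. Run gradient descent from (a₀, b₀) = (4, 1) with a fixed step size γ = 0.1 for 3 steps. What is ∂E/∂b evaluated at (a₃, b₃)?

∇E = (26a + 14b - 6, 14a + 28b - 12)
Step 1: at (4, 1), ∇E = (112, 72) → (4, 1) − 0.1·(112, 72) = (-7.2, -6.2)
Step 2: at (-7.2, -6.2), ∇E = (-280, -286.4) → (-7.2, -6.2) − 0.1·(-280, -286.4) = (20.8, 22.44)
Step 3: at (20.8, 22.44), ∇E = (848.96, 907.52) → (20.8, 22.44) − 0.1·(848.96, 907.52) = (-64.096, -68.312)
∂E/∂b at (-64.096, -68.312) = -2822.08

-2822.08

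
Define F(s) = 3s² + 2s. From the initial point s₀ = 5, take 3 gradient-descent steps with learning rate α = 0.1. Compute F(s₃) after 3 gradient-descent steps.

0.016192

F′(s) = 6s + 2
Step 1: F′(5) = 32; s₁ = 5 − 0.1·32 = 1.8
Step 2: F′(1.8) = 12.8; s₂ = 1.8 − 0.1·12.8 = 0.52
Step 3: F′(0.52) = 5.12; s₃ = 0.52 − 0.1·5.12 = 0.008
F(0.008) = 0.016192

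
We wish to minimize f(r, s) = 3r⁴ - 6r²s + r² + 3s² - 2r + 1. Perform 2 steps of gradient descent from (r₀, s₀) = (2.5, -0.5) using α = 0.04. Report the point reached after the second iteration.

∇f = (12r³ - 12rs + 2r - 2, -6r² + 6s)
Step 1: at (2.5, -0.5), ∇f = (205.5, -40.5) → (2.5, -0.5) − 0.04·(205.5, -40.5) = (-5.72, 1.12)
Step 2: at (-5.72, 1.12), ∇f = (-2182.354176, -189.5904) → (-5.72, 1.12) − 0.04·(-2182.354176, -189.5904) = (81.57416704, 8.703616)

(81.57416704, 8.703616)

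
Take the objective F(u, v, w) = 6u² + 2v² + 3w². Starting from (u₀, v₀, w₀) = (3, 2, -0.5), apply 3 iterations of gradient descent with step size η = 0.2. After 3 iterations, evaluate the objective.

∇F = (12u, 4v, 6w)
(u₁, v₁, w₁) = (3, 2, -0.5) − 0.2·(36, 8, -3) = (-4.2, 0.4, 0.1)
(u₂, v₂, w₂) = (-4.2, 0.4, 0.1) − 0.2·(-50.4, 1.6, 0.6) = (5.88, 0.08, -0.02)
(u₃, v₃, w₃) = (5.88, 0.08, -0.02) − 0.2·(70.56, 0.32, -0.12) = (-8.232, 0.016, 0.004)
F(-8.232, 0.016, 0.004) = 406.595504

406.595504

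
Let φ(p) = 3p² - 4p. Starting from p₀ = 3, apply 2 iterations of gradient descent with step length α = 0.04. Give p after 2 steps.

φ′(p) = 6p - 4
p₁ = 3 − 0.04·14 = 2.44
p₂ = 2.44 − 0.04·10.64 = 2.0144

2.0144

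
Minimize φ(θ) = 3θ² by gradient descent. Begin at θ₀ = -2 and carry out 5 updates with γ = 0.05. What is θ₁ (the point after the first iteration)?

-1.4

φ′(θ) = 6θ
θ₁ = -2 − 0.05·(-12) = -1.4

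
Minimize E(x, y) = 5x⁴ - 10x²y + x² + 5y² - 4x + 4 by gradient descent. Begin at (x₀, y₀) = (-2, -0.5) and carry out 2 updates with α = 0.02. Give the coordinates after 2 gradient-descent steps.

∇E = (20x³ - 20xy + 2x - 4, -10x² + 10y)
Step 1: at (-2, -0.5), ∇E = (-188, -45) → (-2, -0.5) − 0.02·(-188, -45) = (1.76, 0.4)
Step 2: at (1.76, 0.4), ∇E = (94.47552, -26.976) → (1.76, 0.4) − 0.02·(94.47552, -26.976) = (-0.1295104, 0.93952)

(-0.1295104, 0.93952)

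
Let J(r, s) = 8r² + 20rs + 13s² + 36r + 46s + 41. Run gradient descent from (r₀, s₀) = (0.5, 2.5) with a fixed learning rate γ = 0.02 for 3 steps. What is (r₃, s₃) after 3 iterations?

(-1.737632, -0.402048)

∇J = (16r + 20s + 36, 20r + 26s + 46)
(r₁, s₁) = (0.5, 2.5) − 0.02·(94, 121) = (-1.38, 0.08)
(r₂, s₂) = (-1.38, 0.08) − 0.02·(15.52, 20.48) = (-1.6904, -0.3296)
(r₃, s₃) = (-1.6904, -0.3296) − 0.02·(2.3616, 3.6224) = (-1.737632, -0.402048)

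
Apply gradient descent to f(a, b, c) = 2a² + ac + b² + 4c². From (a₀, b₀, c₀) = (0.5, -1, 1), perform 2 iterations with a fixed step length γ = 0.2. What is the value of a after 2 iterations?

∇f = (4a + c, 2b, a + 8c)
Step 1: at (0.5, -1, 1), ∇f = (3, -2, 8.5) → (0.5, -1, 1) − 0.2·(3, -2, 8.5) = (-0.1, -0.6, -0.7)
Step 2: at (-0.1, -0.6, -0.7), ∇f = (-1.1, -1.2, -5.7) → (-0.1, -0.6, -0.7) − 0.2·(-1.1, -1.2, -5.7) = (0.12, -0.36, 0.44)
a = 0.12

0.12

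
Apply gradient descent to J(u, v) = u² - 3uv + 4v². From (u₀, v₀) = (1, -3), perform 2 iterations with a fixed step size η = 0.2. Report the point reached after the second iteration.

(0.72, -2.16)

∇J = (2u - 3v, -3u + 8v)
Step 1: at (1, -3), ∇J = (11, -27) → (1, -3) − 0.2·(11, -27) = (-1.2, 2.4)
Step 2: at (-1.2, 2.4), ∇J = (-9.6, 22.8) → (-1.2, 2.4) − 0.2·(-9.6, 22.8) = (0.72, -2.16)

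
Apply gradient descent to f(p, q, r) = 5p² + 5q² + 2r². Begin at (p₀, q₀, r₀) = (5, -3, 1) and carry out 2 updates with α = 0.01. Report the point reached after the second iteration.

∇f = (10p, 10q, 4r)
(p₁, q₁, r₁) = (5, -3, 1) − 0.01·(50, -30, 4) = (4.5, -2.7, 0.96)
(p₂, q₂, r₂) = (4.5, -2.7, 0.96) − 0.01·(45, -27, 3.84) = (4.05, -2.43, 0.9216)

(4.05, -2.43, 0.9216)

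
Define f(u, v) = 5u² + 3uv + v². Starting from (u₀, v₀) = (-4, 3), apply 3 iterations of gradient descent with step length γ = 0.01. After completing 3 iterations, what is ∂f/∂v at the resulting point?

∇f = (10u + 3v, 3u + 2v)
Step 1: at (-4, 3), ∇f = (-31, -6) → (-4, 3) − 0.01·(-31, -6) = (-3.69, 3.06)
Step 2: at (-3.69, 3.06), ∇f = (-27.72, -4.95) → (-3.69, 3.06) − 0.01·(-27.72, -4.95) = (-3.4128, 3.1095)
Step 3: at (-3.4128, 3.1095), ∇f = (-24.7995, -4.0194) → (-3.4128, 3.1095) − 0.01·(-24.7995, -4.0194) = (-3.164805, 3.149694)
∂f/∂v at (-3.164805, 3.149694) = -3.195027

-3.195027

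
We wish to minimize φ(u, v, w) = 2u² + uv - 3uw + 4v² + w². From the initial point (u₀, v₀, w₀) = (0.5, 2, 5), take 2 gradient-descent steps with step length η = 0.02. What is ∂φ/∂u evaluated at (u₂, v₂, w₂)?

-8.9764

∇φ = (4u + v - 3w, u + 8v, -3u + 2w)
Step 1: at (0.5, 2, 5), ∇φ = (-11, 16.5, 8.5) → (0.5, 2, 5) − 0.02·(-11, 16.5, 8.5) = (0.72, 1.67, 4.83)
Step 2: at (0.72, 1.67, 4.83), ∇φ = (-9.94, 14.08, 7.5) → (0.72, 1.67, 4.83) − 0.02·(-9.94, 14.08, 7.5) = (0.9188, 1.3884, 4.68)
∂φ/∂u at (0.9188, 1.3884, 4.68) = -8.9764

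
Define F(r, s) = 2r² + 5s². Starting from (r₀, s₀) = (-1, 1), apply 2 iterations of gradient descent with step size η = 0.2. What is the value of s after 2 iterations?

∇F = (4r, 10s)
Step 1: at (-1, 1), ∇F = (-4, 10) → (-1, 1) − 0.2·(-4, 10) = (-0.2, -1)
Step 2: at (-0.2, -1), ∇F = (-0.8, -10) → (-0.2, -1) − 0.2·(-0.8, -10) = (-0.04, 1)
s = 1

1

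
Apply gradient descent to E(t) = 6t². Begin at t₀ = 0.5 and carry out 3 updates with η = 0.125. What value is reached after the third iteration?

-0.0625

E′(t) = 12t
t₁ = 0.5 − 0.125·6 = -0.25
t₂ = -0.25 − 0.125·(-3) = 0.125
t₃ = 0.125 − 0.125·1.5 = -0.0625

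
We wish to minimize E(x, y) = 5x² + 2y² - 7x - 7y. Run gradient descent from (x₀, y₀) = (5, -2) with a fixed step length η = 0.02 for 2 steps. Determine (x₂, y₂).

(3.452, -1.424)

∇E = (10x - 7, 4y - 7)
Step 1: at (5, -2), ∇E = (43, -15) → (5, -2) − 0.02·(43, -15) = (4.14, -1.7)
Step 2: at (4.14, -1.7), ∇E = (34.4, -13.8) → (4.14, -1.7) − 0.02·(34.4, -13.8) = (3.452, -1.424)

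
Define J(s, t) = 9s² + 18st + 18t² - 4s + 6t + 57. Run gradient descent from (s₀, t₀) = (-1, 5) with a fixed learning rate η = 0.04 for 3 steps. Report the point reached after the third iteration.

(-2.04064, -1.902784)

∇J = (18s + 18t - 4, 18s + 36t + 6)
Step 1: at (-1, 5), ∇J = (68, 168) → (-1, 5) − 0.04·(68, 168) = (-3.72, -1.72)
Step 2: at (-3.72, -1.72), ∇J = (-101.92, -122.88) → (-3.72, -1.72) − 0.04·(-101.92, -122.88) = (0.3568, 3.1952)
Step 3: at (0.3568, 3.1952), ∇J = (59.936, 127.4496) → (0.3568, 3.1952) − 0.04·(59.936, 127.4496) = (-2.04064, -1.902784)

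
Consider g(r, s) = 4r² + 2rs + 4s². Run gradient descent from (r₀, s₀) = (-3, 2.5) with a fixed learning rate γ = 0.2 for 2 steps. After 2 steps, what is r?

∇g = (8r + 2s, 2r + 8s)
(r₁, s₁) = (-3, 2.5) − 0.2·(-19, 14) = (0.8, -0.3)
(r₂, s₂) = (0.8, -0.3) − 0.2·(5.8, -0.8) = (-0.36, -0.14)
r = -0.36

-0.36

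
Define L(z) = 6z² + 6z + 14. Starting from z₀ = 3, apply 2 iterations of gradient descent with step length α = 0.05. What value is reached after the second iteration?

L′(z) = 12z + 6
z₁ = 3 − 0.05·42 = 0.9
z₂ = 0.9 − 0.05·16.8 = 0.06

0.06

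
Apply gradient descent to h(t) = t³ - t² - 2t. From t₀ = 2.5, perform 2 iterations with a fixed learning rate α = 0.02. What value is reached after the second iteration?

2.0877865

h′(t) = 3t² - 2t - 2
t₁ = 2.5 − 0.02·11.75 = 2.265
t₂ = 2.265 − 0.02·8.860675 = 2.0877865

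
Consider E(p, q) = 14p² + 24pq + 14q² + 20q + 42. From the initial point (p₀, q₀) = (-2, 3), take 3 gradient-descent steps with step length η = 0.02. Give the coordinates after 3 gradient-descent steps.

∇E = (28p + 24q, 24p + 28q + 20)
(p₁, q₁) = (-2, 3) − 0.02·(16, 56) = (-2.32, 1.88)
(p₂, q₂) = (-2.32, 1.88) − 0.02·(-19.84, 16.96) = (-1.9232, 1.5408)
(p₃, q₃) = (-1.9232, 1.5408) − 0.02·(-16.8704, 16.9856) = (-1.585792, 1.201088)

(-1.585792, 1.201088)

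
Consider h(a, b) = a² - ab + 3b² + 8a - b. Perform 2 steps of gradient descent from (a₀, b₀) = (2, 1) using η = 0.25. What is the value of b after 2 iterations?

-0.0625

∇h = (2a - b + 8, -a + 6b - 1)
(a₁, b₁) = (2, 1) − 0.25·(11, 3) = (-0.75, 0.25)
(a₂, b₂) = (-0.75, 0.25) − 0.25·(6.25, 1.25) = (-2.3125, -0.0625)
b = -0.0625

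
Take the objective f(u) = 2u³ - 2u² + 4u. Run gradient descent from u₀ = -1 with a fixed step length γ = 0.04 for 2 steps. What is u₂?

f′(u) = 6u² - 4u + 4
Step 1: f′(-1) = 14; u₁ = -1 − 0.04·14 = -1.56
Step 2: f′(-1.56) = 24.8416; u₂ = -1.56 − 0.04·24.8416 = -2.553664

-2.553664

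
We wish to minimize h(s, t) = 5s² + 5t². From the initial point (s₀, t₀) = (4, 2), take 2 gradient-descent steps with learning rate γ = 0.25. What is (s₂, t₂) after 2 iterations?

∇h = (10s, 10t)
(s₁, t₁) = (4, 2) − 0.25·(40, 20) = (-6, -3)
(s₂, t₂) = (-6, -3) − 0.25·(-60, -30) = (9, 4.5)

(9, 4.5)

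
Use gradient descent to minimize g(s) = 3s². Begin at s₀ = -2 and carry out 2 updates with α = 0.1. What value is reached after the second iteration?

-0.32

g′(s) = 6s
s₁ = -2 − 0.1·(-12) = -0.8
s₂ = -0.8 − 0.1·(-4.8) = -0.32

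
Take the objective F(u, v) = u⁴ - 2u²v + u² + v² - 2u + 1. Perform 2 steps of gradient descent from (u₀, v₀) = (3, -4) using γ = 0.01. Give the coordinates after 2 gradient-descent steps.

∇F = (4u³ - 4uv + 2u - 2, -2u² + 2v)
(u₁, v₁) = (3, -4) − 0.01·(160, -26) = (1.4, -3.74)
(u₂, v₂) = (1.4, -3.74) − 0.01·(32.72, -11.4) = (1.0728, -3.626)

(1.0728, -3.626)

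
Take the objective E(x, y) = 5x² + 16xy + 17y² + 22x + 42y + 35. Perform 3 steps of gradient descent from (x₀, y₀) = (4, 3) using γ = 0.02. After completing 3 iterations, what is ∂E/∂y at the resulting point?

-1.261568

∇E = (10x + 16y + 22, 16x + 34y + 42)
(x₁, y₁) = (4, 3) − 0.02·(110, 208) = (1.8, -1.16)
(x₂, y₂) = (1.8, -1.16) − 0.02·(21.44, 31.36) = (1.3712, -1.7872)
(x₃, y₃) = (1.3712, -1.7872) − 0.02·(7.1168, 3.1744) = (1.228864, -1.850688)
∂E/∂y at (1.228864, -1.850688) = -1.261568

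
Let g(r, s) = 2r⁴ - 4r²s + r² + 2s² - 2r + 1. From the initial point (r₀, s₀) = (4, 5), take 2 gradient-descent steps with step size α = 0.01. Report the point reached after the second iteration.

(0.60845696, 5.229456)

∇g = (8r³ - 8rs + 2r - 2, -4r² + 4s)
(r₁, s₁) = (4, 5) − 0.01·(358, -44) = (0.42, 5.44)
(r₂, s₂) = (0.42, 5.44) − 0.01·(-18.845696, 21.0544) = (0.60845696, 5.229456)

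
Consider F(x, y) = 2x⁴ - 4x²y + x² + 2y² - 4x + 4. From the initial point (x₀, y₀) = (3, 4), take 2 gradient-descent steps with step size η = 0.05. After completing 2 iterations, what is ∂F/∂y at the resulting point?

∇F = (8x³ - 8xy + 2x - 4, -4x² + 4y)
Step 1: at (3, 4), ∇F = (122, -20) → (3, 4) − 0.05·(122, -20) = (-3.1, 5)
Step 2: at (-3.1, 5), ∇F = (-124.528, -18.44) → (-3.1, 5) − 0.05·(-124.528, -18.44) = (3.1264, 5.922)
∂F/∂y at (3.1264, 5.922) = -15.40950784

-15.40950784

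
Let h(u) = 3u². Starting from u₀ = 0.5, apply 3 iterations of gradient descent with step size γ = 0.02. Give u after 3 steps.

h′(u) = 6u
Step 1: h′(0.5) = 3; u₁ = 0.5 − 0.02·3 = 0.44
Step 2: h′(0.44) = 2.64; u₂ = 0.44 − 0.02·2.64 = 0.3872
Step 3: h′(0.3872) = 2.3232; u₃ = 0.3872 − 0.02·2.3232 = 0.340736

0.340736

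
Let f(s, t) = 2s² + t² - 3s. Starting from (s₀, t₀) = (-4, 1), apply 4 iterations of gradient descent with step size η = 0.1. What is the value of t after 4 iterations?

∇f = (4s - 3, 2t)
Step 1: at (-4, 1), ∇f = (-19, 2) → (-4, 1) − 0.1·(-19, 2) = (-2.1, 0.8)
Step 2: at (-2.1, 0.8), ∇f = (-11.4, 1.6) → (-2.1, 0.8) − 0.1·(-11.4, 1.6) = (-0.96, 0.64)
Step 3: at (-0.96, 0.64), ∇f = (-6.84, 1.28) → (-0.96, 0.64) − 0.1·(-6.84, 1.28) = (-0.276, 0.512)
Step 4: at (-0.276, 0.512), ∇f = (-4.104, 1.024) → (-0.276, 0.512) − 0.1·(-4.104, 1.024) = (0.1344, 0.4096)
t = 0.4096

0.4096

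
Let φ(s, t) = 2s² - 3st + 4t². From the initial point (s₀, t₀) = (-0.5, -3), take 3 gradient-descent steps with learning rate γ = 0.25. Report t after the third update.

5.7890625

∇φ = (4s - 3t, -3s + 8t)
Step 1: at (-0.5, -3), ∇φ = (7, -22.5) → (-0.5, -3) − 0.25·(7, -22.5) = (-2.25, 2.625)
Step 2: at (-2.25, 2.625), ∇φ = (-16.875, 27.75) → (-2.25, 2.625) − 0.25·(-16.875, 27.75) = (1.96875, -4.3125)
Step 3: at (1.96875, -4.3125), ∇φ = (20.8125, -40.40625) → (1.96875, -4.3125) − 0.25·(20.8125, -40.40625) = (-3.234375, 5.7890625)
t = 5.7890625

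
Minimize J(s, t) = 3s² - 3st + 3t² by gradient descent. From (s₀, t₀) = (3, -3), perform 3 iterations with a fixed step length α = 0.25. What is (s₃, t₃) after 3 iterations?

∇J = (6s - 3t, -3s + 6t)
Step 1: at (3, -3), ∇J = (27, -27) → (3, -3) − 0.25·(27, -27) = (-3.75, 3.75)
Step 2: at (-3.75, 3.75), ∇J = (-33.75, 33.75) → (-3.75, 3.75) − 0.25·(-33.75, 33.75) = (4.6875, -4.6875)
Step 3: at (4.6875, -4.6875), ∇J = (42.1875, -42.1875) → (4.6875, -4.6875) − 0.25·(42.1875, -42.1875) = (-5.859375, 5.859375)

(-5.859375, 5.859375)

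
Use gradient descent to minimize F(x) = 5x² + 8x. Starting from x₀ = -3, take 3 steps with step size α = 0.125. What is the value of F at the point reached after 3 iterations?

-3.194091796875

F′(x) = 10x + 8
Step 1: F′(-3) = -22; x₁ = -3 − 0.125·(-22) = -0.25
Step 2: F′(-0.25) = 5.5; x₂ = -0.25 − 0.125·5.5 = -0.9375
Step 3: F′(-0.9375) = -1.375; x₃ = -0.9375 − 0.125·(-1.375) = -0.765625
F(-0.765625) = -3.194091796875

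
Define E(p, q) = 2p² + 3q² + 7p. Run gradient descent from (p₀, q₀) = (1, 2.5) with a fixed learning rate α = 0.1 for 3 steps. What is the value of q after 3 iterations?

∇E = (4p + 7, 6q)
(p₁, q₁) = (1, 2.5) − 0.1·(11, 15) = (-0.1, 1)
(p₂, q₂) = (-0.1, 1) − 0.1·(6.6, 6) = (-0.76, 0.4)
(p₃, q₃) = (-0.76, 0.4) − 0.1·(3.96, 2.4) = (-1.156, 0.16)
q = 0.16

0.16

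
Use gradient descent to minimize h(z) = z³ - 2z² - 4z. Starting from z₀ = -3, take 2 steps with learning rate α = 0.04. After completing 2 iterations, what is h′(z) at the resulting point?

h′(z) = 3z² - 4z - 4
Step 1: h′(-3) = 35; z₁ = -3 − 0.04·35 = -4.4
Step 2: h′(-4.4) = 71.68; z₂ = -4.4 − 0.04·71.68 = -7.2672
h′(z) at (-7.2672) = 183.50538752

183.50538752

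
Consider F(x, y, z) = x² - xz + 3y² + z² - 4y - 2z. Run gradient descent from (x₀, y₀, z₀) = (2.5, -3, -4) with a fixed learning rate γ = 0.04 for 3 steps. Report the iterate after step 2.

∇F = (2x - z, 6y - 4, -x + 2z - 2)
(x₁, y₁, z₁) = (2.5, -3, -4) − 0.04·(9, -22, -12.5) = (2.14, -2.12, -3.5)
(x₂, y₂, z₂) = (2.14, -2.12, -3.5) − 0.04·(7.78, -16.72, -11.14) = (1.8288, -1.4512, -3.0544)

(1.8288, -1.4512, -3.0544)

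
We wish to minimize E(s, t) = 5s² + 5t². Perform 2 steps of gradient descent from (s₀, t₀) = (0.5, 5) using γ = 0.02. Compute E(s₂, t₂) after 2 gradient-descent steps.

51.712

∇E = (10s, 10t)
(s₁, t₁) = (0.5, 5) − 0.02·(5, 50) = (0.4, 4)
(s₂, t₂) = (0.4, 4) − 0.02·(4, 40) = (0.32, 3.2)
E(0.32, 3.2) = 51.712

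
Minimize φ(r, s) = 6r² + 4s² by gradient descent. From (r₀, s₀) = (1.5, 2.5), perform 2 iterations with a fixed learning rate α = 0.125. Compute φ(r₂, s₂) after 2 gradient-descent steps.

∇φ = (12r, 8s)
Step 1: at (1.5, 2.5), ∇φ = (18, 20) → (1.5, 2.5) − 0.125·(18, 20) = (-0.75, 0)
Step 2: at (-0.75, 0), ∇φ = (-9, 0) → (-0.75, 0) − 0.125·(-9, 0) = (0.375, 0)
φ(0.375, 0) = 0.84375

0.84375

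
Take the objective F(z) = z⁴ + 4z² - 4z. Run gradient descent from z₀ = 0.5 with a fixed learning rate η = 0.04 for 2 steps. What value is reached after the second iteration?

F′(z) = 4z³ + 8z - 4
Step 1: F′(0.5) = 0.5; z₁ = 0.5 − 0.04·0.5 = 0.48
Step 2: F′(0.48) = 0.282368; z₂ = 0.48 − 0.04·0.282368 = 0.46870528

0.46870528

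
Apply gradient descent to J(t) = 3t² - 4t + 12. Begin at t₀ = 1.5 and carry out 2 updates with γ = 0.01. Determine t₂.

J′(t) = 6t - 4
t₁ = 1.5 − 0.01·5 = 1.45
t₂ = 1.45 − 0.01·4.7 = 1.403

1.403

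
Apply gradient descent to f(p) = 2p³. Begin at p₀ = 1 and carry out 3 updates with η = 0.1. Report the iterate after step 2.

0.304

f′(p) = 6p²
p₁ = 1 − 0.1·6 = 0.4
p₂ = 0.4 − 0.1·0.96 = 0.304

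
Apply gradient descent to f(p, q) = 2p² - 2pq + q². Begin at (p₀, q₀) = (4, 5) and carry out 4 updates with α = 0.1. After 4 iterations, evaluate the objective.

8.17588736

∇f = (4p - 2q, -2p + 2q)
Step 1: at (4, 5), ∇f = (6, 2) → (4, 5) − 0.1·(6, 2) = (3.4, 4.8)
Step 2: at (3.4, 4.8), ∇f = (4, 2.8) → (3.4, 4.8) − 0.1·(4, 2.8) = (3, 4.52)
Step 3: at (3, 4.52), ∇f = (2.96, 3.04) → (3, 4.52) − 0.1·(2.96, 3.04) = (2.704, 4.216)
Step 4: at (2.704, 4.216), ∇f = (2.384, 3.024) → (2.704, 4.216) − 0.1·(2.384, 3.024) = (2.4656, 3.9136)
f(2.4656, 3.9136) = 8.17588736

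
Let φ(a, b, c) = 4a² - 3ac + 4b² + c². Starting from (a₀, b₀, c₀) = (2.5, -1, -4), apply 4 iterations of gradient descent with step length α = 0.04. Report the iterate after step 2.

(0.424, -0.4624, -2.9632)

∇φ = (8a - 3c, 8b, -3a + 2c)
Step 1: at (2.5, -1, -4), ∇φ = (32, -8, -15.5) → (2.5, -1, -4) − 0.04·(32, -8, -15.5) = (1.22, -0.68, -3.38)
Step 2: at (1.22, -0.68, -3.38), ∇φ = (19.9, -5.44, -10.42) → (1.22, -0.68, -3.38) − 0.04·(19.9, -5.44, -10.42) = (0.424, -0.4624, -2.9632)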